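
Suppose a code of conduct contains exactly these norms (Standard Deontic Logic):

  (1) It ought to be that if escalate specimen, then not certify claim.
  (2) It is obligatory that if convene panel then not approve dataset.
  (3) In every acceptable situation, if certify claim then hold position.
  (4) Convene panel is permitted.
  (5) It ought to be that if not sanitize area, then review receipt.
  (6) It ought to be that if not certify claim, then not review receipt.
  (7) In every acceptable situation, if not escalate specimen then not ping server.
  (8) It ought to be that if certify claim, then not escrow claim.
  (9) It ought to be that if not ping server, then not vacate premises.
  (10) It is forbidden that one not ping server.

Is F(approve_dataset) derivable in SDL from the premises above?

Premise 2 is O(convene_panel → ¬approve_dataset), but O(convene_panel) is not derivable from the premises (the permission P(convene_panel) asserts only ¬O(¬convene_panel), not O(convene_panel)), so it does not yield O(¬approve_dataset).
No other premise forces O(¬approve_dataset). An ideal world satisfying every premise can still have approve_dataset true, so F(approve_dataset) is not derivable.

No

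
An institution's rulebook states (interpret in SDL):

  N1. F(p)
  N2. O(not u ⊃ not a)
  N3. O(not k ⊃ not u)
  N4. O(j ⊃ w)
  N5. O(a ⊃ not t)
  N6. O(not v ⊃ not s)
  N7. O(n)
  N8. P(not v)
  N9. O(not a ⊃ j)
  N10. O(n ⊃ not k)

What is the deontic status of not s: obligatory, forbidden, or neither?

Premise 6 is O(not v ⊃ not s), but O(not v) is not derivable from the premises (the permission P(not v) asserts only not O(v), not O(not v)), so it does not yield O(not s).
No premise or chain of K-axiom applications forces O(not s), and none forces O(s). So not s is neither obligatory nor forbidden under these norms.

Neither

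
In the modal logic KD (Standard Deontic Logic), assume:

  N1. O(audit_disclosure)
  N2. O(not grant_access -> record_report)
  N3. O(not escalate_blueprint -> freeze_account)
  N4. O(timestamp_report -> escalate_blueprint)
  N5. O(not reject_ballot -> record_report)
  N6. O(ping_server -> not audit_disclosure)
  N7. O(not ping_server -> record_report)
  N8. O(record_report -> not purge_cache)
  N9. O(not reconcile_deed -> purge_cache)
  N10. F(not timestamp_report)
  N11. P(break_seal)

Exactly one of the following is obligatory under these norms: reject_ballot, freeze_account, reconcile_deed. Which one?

From premise 1 we have O(audit_disclosure).
Premise 6, O(ping_server -> not audit_disclosure), contraposes to O(audit_disclosure -> not ping_server); with O(audit_disclosure) we get O(not ping_server).
From O(not ping_server) and premise 7, O(not ping_server -> record_report), we obtain O(record_report).
From O(record_report) and premise 8, O(record_report -> not purge_cache), we obtain O(not purge_cache).
Premise 9 is O(not reconcile_deed -> purge_cache); contrapositively O(not purge_cache -> reconcile_deed). Since O(not purge_cache) holds, K gives O(reconcile_deed).
So O(reconcile_deed) holds — reconcile_deed is obligatory. None of the other listed options is made obligatory by any chain of premises.

reconcile_deed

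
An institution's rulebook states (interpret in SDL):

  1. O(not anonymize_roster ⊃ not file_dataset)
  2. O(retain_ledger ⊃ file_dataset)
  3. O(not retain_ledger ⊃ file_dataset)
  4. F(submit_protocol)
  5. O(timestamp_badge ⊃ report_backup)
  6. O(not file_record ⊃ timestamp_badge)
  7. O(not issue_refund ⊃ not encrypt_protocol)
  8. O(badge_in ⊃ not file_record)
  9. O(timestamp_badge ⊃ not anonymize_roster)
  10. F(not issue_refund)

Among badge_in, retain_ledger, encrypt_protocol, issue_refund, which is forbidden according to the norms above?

Premises 2 and 3 cover both cases: O(retain_ledger ⊃ file_dataset) and O(not retain_ledger ⊃ file_dataset). Since retain_ledger ∨ not retain_ledger is a tautology, O(file_dataset) follows.
Premise 1 is O(not anonymize_roster ⊃ not file_dataset); contrapositively O(file_dataset ⊃ anonymize_roster). Since O(file_dataset) holds, K gives O(anonymize_roster).
Premise 9, O(timestamp_badge ⊃ not anonymize_roster), contraposes to O(anonymize_roster ⊃ not timestamp_badge); with O(anonymize_roster) we get O(not timestamp_badge).
Premise 6, O(not file_record ⊃ timestamp_badge), contraposes to O(not timestamp_badge ⊃ file_record); with O(not timestamp_badge) we get O(file_record).
Premise 8 is O(badge_in ⊃ not file_record); contrapositively O(file_record ⊃ not badge_in). Since O(file_record) holds, K gives O(not badge_in).
So O(not badge_in) holds, i.e. badge_in is forbidden. None of the other listed options is forbidden under the premises.

badge_in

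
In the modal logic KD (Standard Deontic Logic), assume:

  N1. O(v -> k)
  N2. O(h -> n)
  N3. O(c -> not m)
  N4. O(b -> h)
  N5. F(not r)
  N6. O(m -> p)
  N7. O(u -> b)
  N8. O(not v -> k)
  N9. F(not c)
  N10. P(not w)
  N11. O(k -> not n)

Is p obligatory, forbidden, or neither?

Neither

Premise 6 is O(m -> p), but O(m) is not derivable from the premises, so it does not yield O(p).
No premise or chain of K-axiom applications forces O(p), and none forces O(not p). So p is neither obligatory nor forbidden under these norms.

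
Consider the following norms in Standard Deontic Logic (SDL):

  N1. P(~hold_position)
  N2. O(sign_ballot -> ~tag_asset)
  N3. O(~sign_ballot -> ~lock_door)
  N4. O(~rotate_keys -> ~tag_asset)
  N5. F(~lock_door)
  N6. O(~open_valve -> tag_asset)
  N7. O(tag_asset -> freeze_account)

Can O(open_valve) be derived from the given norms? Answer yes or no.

Premise 5 is F(~lock_door), i.e. O(lock_door).
The contrapositive of premise 3 (O(~sign_ballot -> ~lock_door)) is O(lock_door -> sign_ballot), and O(lock_door) is already established, so O(sign_ballot).
From O(sign_ballot) and premise 2, O(sign_ballot -> ~tag_asset), we obtain O(~tag_asset).
Premise 6, O(~open_valve -> tag_asset), contraposes to O(~tag_asset -> open_valve); with O(~tag_asset) we get O(open_valve).
Premises 1, 4, 7 do not contribute to this derivation.
So O(open_valve) follows.

Yes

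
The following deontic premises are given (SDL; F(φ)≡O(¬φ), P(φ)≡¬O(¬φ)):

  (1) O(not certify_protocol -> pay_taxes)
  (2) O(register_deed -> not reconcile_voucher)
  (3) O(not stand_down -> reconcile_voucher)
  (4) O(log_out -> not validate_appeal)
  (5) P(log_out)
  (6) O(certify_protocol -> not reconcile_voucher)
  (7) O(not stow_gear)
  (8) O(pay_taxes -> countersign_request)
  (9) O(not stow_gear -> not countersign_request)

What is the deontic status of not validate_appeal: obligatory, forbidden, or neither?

Premise 4 is O(log_out -> not validate_appeal), but O(log_out) is not derivable from the premises (the permission P(log_out) asserts only not O(not log_out), not O(log_out)), so it does not yield O(not validate_appeal).
No premise or chain of K-axiom applications forces O(not validate_appeal), and none forces O(validate_appeal). So not validate_appeal is neither obligatory nor forbidden under these norms.

Neither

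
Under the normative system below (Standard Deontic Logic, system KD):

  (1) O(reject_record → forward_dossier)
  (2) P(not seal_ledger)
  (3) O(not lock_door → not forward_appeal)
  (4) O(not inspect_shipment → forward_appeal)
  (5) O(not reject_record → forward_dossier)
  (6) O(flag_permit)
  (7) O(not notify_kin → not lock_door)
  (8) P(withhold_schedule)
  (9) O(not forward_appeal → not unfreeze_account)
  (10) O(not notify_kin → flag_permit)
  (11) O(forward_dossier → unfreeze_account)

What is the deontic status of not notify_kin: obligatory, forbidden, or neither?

Forbidden

Premises 5 and 1 cover both cases: O(not reject_record → forward_dossier) and O(reject_record → forward_dossier). Since not reject_record ∨ reject_record is a tautology, O(forward_dossier) follows.
Premise 11 is O(forward_dossier → unfreeze_account); since O(forward_dossier), deontic closure gives O(unfreeze_account).
The contrapositive of premise 9 (O(not forward_appeal → not unfreeze_account)) is O(unfreeze_account → forward_appeal), and O(unfreeze_account) is already established, so O(forward_appeal).
Premise 3 is O(not lock_door → not forward_appeal); contrapositively O(forward_appeal → lock_door). Since O(forward_appeal) holds, K gives O(lock_door).
The contrapositive of premise 7 (O(not notify_kin → not lock_door)) is O(lock_door → notify_kin), and O(lock_door) is already established, so O(notify_kin).
Premises 2, 4, 6, 8, 10 do not contribute to this derivation.
Thus O(notify_kin), which is F(not notify_kin): not notify_kin is forbidden.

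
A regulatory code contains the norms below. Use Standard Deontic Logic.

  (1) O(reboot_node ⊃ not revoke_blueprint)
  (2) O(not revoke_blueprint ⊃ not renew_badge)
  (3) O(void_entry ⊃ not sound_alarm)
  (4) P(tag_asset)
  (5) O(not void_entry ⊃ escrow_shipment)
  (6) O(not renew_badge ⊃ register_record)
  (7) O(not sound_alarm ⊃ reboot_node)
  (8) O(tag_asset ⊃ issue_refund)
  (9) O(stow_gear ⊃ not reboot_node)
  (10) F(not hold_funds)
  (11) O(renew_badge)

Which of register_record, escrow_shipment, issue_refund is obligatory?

Premise 11 gives O(renew_badge).
Premise 2, O(not revoke_blueprint ⊃ not renew_badge), contraposes to O(renew_badge ⊃ revoke_blueprint); with O(renew_badge) we get O(revoke_blueprint).
The contrapositive of premise 1 (O(reboot_node ⊃ not revoke_blueprint)) is O(revoke_blueprint ⊃ not reboot_node), and O(revoke_blueprint) is already established, so O(not reboot_node).
Premise 7 is O(not sound_alarm ⊃ reboot_node); contrapositively O(not reboot_node ⊃ sound_alarm). Since O(not reboot_node) holds, K gives O(sound_alarm).
The contrapositive of premise 3 (O(void_entry ⊃ not sound_alarm)) is O(sound_alarm ⊃ not void_entry), and O(sound_alarm) is already established, so O(not void_entry).
Applying K to premise 5 (O(not void_entry ⊃ escrow_shipment)) and O(not void_entry) yields O(escrow_shipment).
So O(escrow_shipment) holds — escrow_shipment is obligatory. None of the other listed options is made obligatory by any chain of premises.

escrow_shipment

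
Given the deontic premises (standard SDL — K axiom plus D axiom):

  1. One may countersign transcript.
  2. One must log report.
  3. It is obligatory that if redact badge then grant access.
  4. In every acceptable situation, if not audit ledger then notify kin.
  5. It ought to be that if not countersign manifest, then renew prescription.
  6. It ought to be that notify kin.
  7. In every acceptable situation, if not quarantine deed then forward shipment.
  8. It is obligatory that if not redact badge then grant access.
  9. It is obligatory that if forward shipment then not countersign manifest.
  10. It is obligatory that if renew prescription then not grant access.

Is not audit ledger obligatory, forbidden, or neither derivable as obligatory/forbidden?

Premise 4 is O(¬audit_ledger → notify_kin); even if O(notify_kin) held, inferring O(¬audit_ledger) would be affirming the consequent — invalid.
No premise or chain of K-axiom applications forces O(¬audit_ledger), and none forces O(audit_ledger). So ¬audit_ledger is neither obligatory nor forbidden under these norms.

Neither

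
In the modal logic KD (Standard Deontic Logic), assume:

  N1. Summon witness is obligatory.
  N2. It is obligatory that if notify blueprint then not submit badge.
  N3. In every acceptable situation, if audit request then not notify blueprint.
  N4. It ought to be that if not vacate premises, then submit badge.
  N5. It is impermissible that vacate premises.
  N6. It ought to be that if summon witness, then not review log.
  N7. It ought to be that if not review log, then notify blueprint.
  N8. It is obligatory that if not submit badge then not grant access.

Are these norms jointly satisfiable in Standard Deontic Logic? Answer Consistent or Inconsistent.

Inconsistent

Premise 5, F(vacate_premises), is equivalent to O(¬vacate_premises).
From O(¬vacate_premises) and premise 4, O(¬vacate_premises → submit_badge), we obtain O(submit_badge).
Premise 2, O(notify_blueprint → ¬submit_badge), contraposes to O(submit_badge → ¬notify_blueprint); with O(submit_badge) we get O(¬notify_blueprint).
Premise 7, O(¬review_log → notify_blueprint), contraposes to O(¬notify_blueprint → review_log); with O(¬notify_blueprint) we get O(review_log).
Premise 6, O(summon_witness → ¬review_log), contraposes to O(review_log → ¬summon_witness); with O(review_log) we get O(¬summon_witness).
But premise 1 directly asserts O(summon_witness).
We now have both O(¬summon_witness) and O(summon_witness) — summon_witness is simultaneously obligatory and forbidden, violating the D-axiom.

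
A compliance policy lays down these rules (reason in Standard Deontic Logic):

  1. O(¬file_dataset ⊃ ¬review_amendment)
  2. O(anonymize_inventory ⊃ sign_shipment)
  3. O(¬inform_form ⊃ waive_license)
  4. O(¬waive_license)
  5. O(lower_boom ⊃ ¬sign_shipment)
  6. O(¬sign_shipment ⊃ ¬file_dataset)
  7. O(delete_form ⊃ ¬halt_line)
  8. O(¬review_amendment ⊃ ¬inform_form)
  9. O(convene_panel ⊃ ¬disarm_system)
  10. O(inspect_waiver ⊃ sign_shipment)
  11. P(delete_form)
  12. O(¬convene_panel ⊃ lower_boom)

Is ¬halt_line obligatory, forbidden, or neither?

Premise 7 is O(delete_form ⊃ ¬halt_line), but O(delete_form) is not derivable from the premises (the permission P(delete_form) asserts only ¬O(¬delete_form), not O(delete_form)), so it does not yield O(¬halt_line).
No premise or chain of K-axiom applications forces O(¬halt_line), and none forces O(halt_line). So ¬halt_line is neither obligatory nor forbidden under these norms.

Neither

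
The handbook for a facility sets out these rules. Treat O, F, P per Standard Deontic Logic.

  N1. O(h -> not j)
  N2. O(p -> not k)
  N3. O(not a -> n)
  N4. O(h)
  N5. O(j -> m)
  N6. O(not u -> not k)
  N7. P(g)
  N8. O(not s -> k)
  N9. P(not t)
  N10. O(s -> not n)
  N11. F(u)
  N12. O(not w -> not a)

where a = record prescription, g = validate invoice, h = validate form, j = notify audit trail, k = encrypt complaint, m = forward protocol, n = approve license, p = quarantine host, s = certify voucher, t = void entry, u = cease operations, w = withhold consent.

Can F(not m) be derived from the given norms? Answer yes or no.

No

Premise 5 is O(j -> m), but O(j) is not derivable from the premises, so it does not yield O(m).
No other premise forces O(m). An ideal world satisfying every premise can still have not m true, so F(not m) is not derivable.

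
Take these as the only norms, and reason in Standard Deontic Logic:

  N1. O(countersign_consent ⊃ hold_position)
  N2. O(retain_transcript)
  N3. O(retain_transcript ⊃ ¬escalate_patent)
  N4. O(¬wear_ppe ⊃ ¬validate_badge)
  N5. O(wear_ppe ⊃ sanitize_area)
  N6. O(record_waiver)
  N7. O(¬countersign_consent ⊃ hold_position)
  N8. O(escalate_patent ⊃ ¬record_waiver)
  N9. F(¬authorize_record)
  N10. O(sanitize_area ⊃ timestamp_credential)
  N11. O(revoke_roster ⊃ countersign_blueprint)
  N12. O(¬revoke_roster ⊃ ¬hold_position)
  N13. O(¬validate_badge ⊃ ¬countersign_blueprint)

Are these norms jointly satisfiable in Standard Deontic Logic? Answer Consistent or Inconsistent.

Consistent

Premise 8 is O(escalate_patent ⊃ ¬record_waiver), but O(escalate_patent) is not derivable from the premises, so it does not yield O(¬record_waiver).
So O(¬record_waiver) is not derivable, and the apparent clash with O(record_waiver) does not arise.
A world satisfying every obligation exists (e.g. authorize_record=true, countersign_blueprint=true, countersign_consent=false, escalate_patent=false, hold_position=true, record_waiver=true, retain_transcript=true, revoke_roster=true, sanitize_area=true, timestamp_credential=true, validate_badge=true, wear_ppe=true); no atom is both obligatory and forbidden, so the set is consistent.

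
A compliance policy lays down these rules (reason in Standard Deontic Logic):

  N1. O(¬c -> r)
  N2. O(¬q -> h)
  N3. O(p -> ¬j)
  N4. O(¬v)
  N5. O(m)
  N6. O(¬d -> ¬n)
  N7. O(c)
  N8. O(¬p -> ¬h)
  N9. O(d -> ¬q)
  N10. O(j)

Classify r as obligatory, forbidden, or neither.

Neither

Premise 1 is O(¬c -> r), but O(¬c) is not derivable from the premises, so it does not yield O(r).
No premise or chain of K-axiom applications forces O(r), and none forces O(¬r). So r is neither obligatory nor forbidden under these norms.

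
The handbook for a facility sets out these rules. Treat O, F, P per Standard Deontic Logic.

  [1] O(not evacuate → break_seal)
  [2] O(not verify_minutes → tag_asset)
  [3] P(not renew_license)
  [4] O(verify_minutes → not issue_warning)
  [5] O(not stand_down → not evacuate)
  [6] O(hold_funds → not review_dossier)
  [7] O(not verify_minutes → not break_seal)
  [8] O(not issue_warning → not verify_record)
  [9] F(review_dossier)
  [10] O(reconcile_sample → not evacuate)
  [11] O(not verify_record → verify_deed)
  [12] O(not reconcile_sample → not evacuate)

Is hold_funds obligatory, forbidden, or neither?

Premise 6 is O(hold_funds → not review_dossier); even if O(not review_dossier) held, inferring O(hold_funds) would be affirming the consequent — invalid.
No premise or chain of K-axiom applications forces O(hold_funds), and none forces O(not hold_funds). So hold_funds is neither obligatory nor forbidden under these norms.

Neither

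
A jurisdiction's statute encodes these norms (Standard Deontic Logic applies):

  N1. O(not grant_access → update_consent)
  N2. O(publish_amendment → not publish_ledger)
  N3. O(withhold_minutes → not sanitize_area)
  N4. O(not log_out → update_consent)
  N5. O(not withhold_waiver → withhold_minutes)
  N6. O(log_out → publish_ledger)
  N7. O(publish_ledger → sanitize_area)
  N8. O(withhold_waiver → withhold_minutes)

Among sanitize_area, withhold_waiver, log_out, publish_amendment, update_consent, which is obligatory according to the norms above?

update_consent

Premises 8 and 5 are O(withhold_waiver → withhold_minutes) and O(not withhold_waiver → withhold_minutes); every ideal world satisfies withhold_waiver or not withhold_waiver, so in either case withhold_minutes holds — hence O(withhold_minutes).
With premise 3, O(withhold_minutes → not sanitize_area), the K-axiom yields O(not sanitize_area).
Premise 7, O(publish_ledger → sanitize_area), contraposes to O(not sanitize_area → not publish_ledger); with O(not sanitize_area) we get O(not publish_ledger).
Premise 6, O(log_out → publish_ledger), contraposes to O(not publish_ledger → not log_out); with O(not publish_ledger) we get O(not log_out).
From O(not log_out) and premise 4, O(not log_out → update_consent), we obtain O(update_consent).
So O(update_consent) holds — update_consent is obligatory. None of the other listed options is made obligatory by any chain of premises.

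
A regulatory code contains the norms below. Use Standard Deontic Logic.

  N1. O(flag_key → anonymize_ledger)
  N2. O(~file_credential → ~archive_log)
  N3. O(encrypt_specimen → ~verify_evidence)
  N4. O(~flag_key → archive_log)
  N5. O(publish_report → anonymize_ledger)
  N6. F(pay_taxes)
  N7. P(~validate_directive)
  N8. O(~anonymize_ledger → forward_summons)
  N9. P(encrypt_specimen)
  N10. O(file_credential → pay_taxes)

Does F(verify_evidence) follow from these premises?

Premise 3 is O(encrypt_specimen → ~verify_evidence), but O(encrypt_specimen) is not derivable from the premises (the permission P(encrypt_specimen) asserts only ~O(~encrypt_specimen), not O(encrypt_specimen)), so it does not yield O(~verify_evidence).
No other premise forces O(~verify_evidence). An ideal world satisfying every premise can still have verify_evidence true, so F(verify_evidence) is not derivable.

No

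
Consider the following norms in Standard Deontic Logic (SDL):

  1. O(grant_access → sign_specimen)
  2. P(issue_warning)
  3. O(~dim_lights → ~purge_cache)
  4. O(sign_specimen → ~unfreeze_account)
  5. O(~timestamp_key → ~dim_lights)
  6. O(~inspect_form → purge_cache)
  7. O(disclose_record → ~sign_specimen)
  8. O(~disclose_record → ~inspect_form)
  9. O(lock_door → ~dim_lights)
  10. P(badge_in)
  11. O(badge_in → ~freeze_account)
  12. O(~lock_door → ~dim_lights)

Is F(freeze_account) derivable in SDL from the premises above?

No

Premise 11 is O(badge_in → ~freeze_account), but O(badge_in) is not derivable from the premises (the permission P(badge_in) asserts only ~O(~badge_in), not O(badge_in)), so it does not yield O(~freeze_account).
No other premise forces O(~freeze_account). An ideal world satisfying every premise can still have freeze_account true, so F(freeze_account) is not derivable.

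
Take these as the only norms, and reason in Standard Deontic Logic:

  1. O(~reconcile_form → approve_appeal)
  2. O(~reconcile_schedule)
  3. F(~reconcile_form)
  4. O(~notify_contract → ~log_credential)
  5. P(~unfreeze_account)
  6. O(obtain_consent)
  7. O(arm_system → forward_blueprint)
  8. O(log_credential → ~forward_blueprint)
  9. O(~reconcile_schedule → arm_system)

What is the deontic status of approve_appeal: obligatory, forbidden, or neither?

Premise 1 is O(~reconcile_form → approve_appeal), but O(~reconcile_form) is not derivable from the premises, so it does not yield O(approve_appeal).
No premise or chain of K-axiom applications forces O(approve_appeal), and none forces O(~approve_appeal). So approve_appeal is neither obligatory nor forbidden under these norms.

Neither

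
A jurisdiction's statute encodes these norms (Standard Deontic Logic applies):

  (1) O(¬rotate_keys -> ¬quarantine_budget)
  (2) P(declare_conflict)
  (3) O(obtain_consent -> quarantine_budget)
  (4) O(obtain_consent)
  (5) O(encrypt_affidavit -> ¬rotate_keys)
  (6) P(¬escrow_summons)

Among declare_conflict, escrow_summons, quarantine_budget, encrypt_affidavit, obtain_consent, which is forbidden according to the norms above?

encrypt_affidavit

From premise 4 we have O(obtain_consent).
Applying K to premise 3 (O(obtain_consent -> quarantine_budget)) and O(obtain_consent) yields O(quarantine_budget).
The contrapositive of premise 1 (O(¬rotate_keys -> ¬quarantine_budget)) is O(quarantine_budget -> rotate_keys), and O(quarantine_budget) is already established, so O(rotate_keys).
Premise 5 is O(encrypt_affidavit -> ¬rotate_keys); contrapositively O(rotate_keys -> ¬encrypt_affidavit). Since O(rotate_keys) holds, K gives O(¬encrypt_affidavit).
So O(¬encrypt_affidavit) holds, i.e. encrypt_affidavit is forbidden. None of the other listed options is forbidden under the premises.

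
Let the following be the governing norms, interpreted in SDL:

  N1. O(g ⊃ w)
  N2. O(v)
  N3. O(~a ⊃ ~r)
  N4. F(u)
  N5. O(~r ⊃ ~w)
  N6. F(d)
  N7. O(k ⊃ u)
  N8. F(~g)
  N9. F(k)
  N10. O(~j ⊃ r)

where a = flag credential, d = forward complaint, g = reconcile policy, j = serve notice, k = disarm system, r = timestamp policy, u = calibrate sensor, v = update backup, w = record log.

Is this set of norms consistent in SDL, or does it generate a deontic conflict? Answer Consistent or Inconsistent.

Consistent

Premise 7 is O(k ⊃ u), but O(k) is not derivable from the premises, so it does not yield O(u).
So O(u) is not derivable, and the apparent clash with O(~u) does not arise.
A world satisfying every obligation exists (e.g. a=true, d=false, g=true, j=false, k=false, r=true, u=false, v=true, w=true); no atom is both obligatory and forbidden, so the set is consistent.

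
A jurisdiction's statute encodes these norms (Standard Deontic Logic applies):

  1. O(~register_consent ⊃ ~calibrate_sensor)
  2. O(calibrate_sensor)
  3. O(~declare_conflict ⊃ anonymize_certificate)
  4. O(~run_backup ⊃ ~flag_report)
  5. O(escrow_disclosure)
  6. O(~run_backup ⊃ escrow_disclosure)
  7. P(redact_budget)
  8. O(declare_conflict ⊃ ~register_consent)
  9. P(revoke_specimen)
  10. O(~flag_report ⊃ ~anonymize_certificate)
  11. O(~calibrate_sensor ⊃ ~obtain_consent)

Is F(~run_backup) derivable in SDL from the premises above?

Yes

From premise 2 we have O(calibrate_sensor).
Premise 1 is O(~register_consent ⊃ ~calibrate_sensor); contrapositively O(calibrate_sensor ⊃ register_consent). Since O(calibrate_sensor) holds, K gives O(register_consent).
The contrapositive of premise 8 (O(declare_conflict ⊃ ~register_consent)) is O(register_consent ⊃ ~declare_conflict), and O(register_consent) is already established, so O(~declare_conflict).
With premise 3, O(~declare_conflict ⊃ anonymize_certificate), the K-axiom yields O(anonymize_certificate).
Premise 10, O(~flag_report ⊃ ~anonymize_certificate), contraposes to O(anonymize_certificate ⊃ flag_report); with O(anonymize_certificate) we get O(flag_report).
The contrapositive of premise 4 (O(~run_backup ⊃ ~flag_report)) is O(flag_report ⊃ run_backup), and O(flag_report) is already established, so O(run_backup).
Premises 5, 6, 7, 9, 11 do not contribute to this derivation.
So O(run_backup) holds, i.e. F(~run_backup). The claim follows.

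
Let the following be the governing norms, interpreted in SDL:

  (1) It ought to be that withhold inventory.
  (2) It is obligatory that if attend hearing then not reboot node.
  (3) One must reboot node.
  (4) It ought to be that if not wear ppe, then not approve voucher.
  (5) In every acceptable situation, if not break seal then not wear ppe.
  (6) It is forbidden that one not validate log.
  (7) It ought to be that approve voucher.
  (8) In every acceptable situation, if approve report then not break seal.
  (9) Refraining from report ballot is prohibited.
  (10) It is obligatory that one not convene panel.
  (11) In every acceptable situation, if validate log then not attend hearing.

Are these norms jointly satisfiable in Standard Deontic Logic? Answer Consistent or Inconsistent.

Premise 2 is O(attend_hearing → ¬reboot_node), but O(attend_hearing) is not derivable from the premises, so it does not yield O(¬reboot_node).
So O(¬reboot_node) is not derivable, and the apparent clash with O(reboot_node) does not arise.
A world satisfying every obligation exists (e.g. approve_report=false, approve_voucher=true, attend_hearing=false, break_seal=true, convene_panel=false, reboot_node=true, report_ballot=true, validate_log=true, wear_ppe=true, withhold_inventory=true); no atom is both obligatory and forbidden, so the set is consistent.

Consistent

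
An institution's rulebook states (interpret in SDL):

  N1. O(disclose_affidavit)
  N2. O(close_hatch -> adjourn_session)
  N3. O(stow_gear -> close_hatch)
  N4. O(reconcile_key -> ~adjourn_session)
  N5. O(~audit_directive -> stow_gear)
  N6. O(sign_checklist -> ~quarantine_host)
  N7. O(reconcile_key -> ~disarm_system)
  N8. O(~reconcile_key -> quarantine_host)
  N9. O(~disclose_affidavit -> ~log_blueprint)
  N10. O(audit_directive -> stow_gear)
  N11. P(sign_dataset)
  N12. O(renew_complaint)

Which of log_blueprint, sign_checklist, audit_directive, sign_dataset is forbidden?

sign_checklist

By case analysis on ~audit_directive: premise 5 gives O(~audit_directive -> stow_gear) and premise 10 gives O(audit_directive -> stow_gear), so O(stow_gear) either way.
From O(stow_gear) and premise 3, O(stow_gear -> close_hatch), we obtain O(close_hatch).
From O(close_hatch) and premise 2, O(close_hatch -> adjourn_session), we obtain O(adjourn_session).
The contrapositive of premise 4 (O(reconcile_key -> ~adjourn_session)) is O(adjourn_session -> ~reconcile_key), and O(adjourn_session) is already established, so O(~reconcile_key).
Applying K to premise 8 (O(~reconcile_key -> quarantine_host)) and O(~reconcile_key) yields O(quarantine_host).
Premise 6 is O(sign_checklist -> ~quarantine_host); contrapositively O(quarantine_host -> ~sign_checklist). Since O(quarantine_host) holds, K gives O(~sign_checklist).
So O(~sign_checklist) holds, i.e. sign_checklist is forbidden. None of the other listed options is forbidden under the premises.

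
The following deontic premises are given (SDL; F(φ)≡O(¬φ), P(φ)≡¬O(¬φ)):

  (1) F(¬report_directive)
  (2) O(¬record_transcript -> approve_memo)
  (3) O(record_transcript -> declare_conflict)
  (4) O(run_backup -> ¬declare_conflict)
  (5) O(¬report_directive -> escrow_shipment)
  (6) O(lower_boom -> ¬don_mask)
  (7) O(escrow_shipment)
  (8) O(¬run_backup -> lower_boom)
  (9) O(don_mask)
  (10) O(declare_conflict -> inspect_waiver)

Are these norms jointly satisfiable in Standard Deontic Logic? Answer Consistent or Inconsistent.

Consistent

Premise 5 is O(¬report_directive -> escrow_shipment); even if O(escrow_shipment) held, inferring O(¬report_directive) would be affirming the consequent — invalid.
So O(¬report_directive) is not derivable, and the apparent clash with O(report_directive) does not arise.
A world satisfying every obligation exists (e.g. approve_memo=true, declare_conflict=false, don_mask=true, escrow_shipment=true, inspect_waiver=false, lower_boom=false, record_transcript=false, report_directive=true, run_backup=true); no atom is both obligatory and forbidden, so the set is consistent.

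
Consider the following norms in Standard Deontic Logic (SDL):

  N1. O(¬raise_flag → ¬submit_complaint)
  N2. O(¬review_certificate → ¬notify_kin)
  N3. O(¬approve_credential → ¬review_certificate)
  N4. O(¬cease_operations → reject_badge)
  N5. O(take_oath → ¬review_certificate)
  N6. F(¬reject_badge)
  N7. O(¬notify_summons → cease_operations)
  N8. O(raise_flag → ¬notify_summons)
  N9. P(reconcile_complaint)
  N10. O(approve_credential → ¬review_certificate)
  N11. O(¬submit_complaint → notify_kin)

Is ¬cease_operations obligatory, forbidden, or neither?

Forbidden

Premises 10 and 3 cover both cases: O(approve_credential → ¬review_certificate) and O(¬approve_credential → ¬review_certificate). Since approve_credential ∨ ¬approve_credential is a tautology, O(¬review_certificate) follows.
Premise 2 is O(¬review_certificate → ¬notify_kin); since O(¬review_certificate), deontic closure gives O(¬notify_kin).
The contrapositive of premise 11 (O(¬submit_complaint → notify_kin)) is O(¬notify_kin → submit_complaint), and O(¬notify_kin) is already established, so O(submit_complaint).
Premise 1 is O(¬raise_flag → ¬submit_complaint); contrapositively O(submit_complaint → raise_flag). Since O(submit_complaint) holds, K gives O(raise_flag).
From O(raise_flag) and premise 8, O(raise_flag → ¬notify_summons), we obtain O(¬notify_summons).
Applying K to premise 7 (O(¬notify_summons → cease_operations)) and O(¬notify_summons) yields O(cease_operations).
Premises 4, 5, 6, 9 do not contribute to this derivation.
Thus O(cease_operations), which is F(¬cease_operations): ¬cease_operations is forbidden.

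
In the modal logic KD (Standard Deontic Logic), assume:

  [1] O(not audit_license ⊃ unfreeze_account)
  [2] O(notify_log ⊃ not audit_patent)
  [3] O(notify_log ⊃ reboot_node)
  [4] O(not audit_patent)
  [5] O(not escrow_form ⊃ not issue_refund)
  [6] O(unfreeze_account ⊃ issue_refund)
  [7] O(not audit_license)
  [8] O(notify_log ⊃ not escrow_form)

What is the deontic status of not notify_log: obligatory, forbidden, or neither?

Obligatory

From premise 7 we have O(not audit_license).
From O(not audit_license) and premise 1, O(not audit_license ⊃ unfreeze_account), we obtain O(unfreeze_account).
With premise 6, O(unfreeze_account ⊃ issue_refund), the K-axiom yields O(issue_refund).
Premise 5 is O(not escrow_form ⊃ not issue_refund); contrapositively O(issue_refund ⊃ escrow_form). Since O(issue_refund) holds, K gives O(escrow_form).
Premise 8 is O(notify_log ⊃ not escrow_form); contrapositively O(escrow_form ⊃ not notify_log). Since O(escrow_form) holds, K gives O(not notify_log).
Premises 2, 3, 4 do not contribute to this derivation.
Hence not notify_log is obligatory.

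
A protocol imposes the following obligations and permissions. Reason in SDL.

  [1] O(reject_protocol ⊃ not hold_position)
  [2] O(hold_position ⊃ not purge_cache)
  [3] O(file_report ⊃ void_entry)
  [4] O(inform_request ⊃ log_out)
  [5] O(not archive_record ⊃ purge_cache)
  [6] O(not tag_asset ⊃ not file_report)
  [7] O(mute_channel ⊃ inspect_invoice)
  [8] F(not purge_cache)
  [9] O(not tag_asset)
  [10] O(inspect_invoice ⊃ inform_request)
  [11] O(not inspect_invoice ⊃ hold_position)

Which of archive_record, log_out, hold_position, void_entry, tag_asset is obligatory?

Premise 8 is F(not purge_cache), i.e. O(purge_cache).
Premise 2, O(hold_position ⊃ not purge_cache), contraposes to O(purge_cache ⊃ not hold_position); with O(purge_cache) we get O(not hold_position).
Premise 11 is O(not inspect_invoice ⊃ hold_position); contrapositively O(not hold_position ⊃ inspect_invoice). Since O(not hold_position) holds, K gives O(inspect_invoice).
Premise 10 is O(inspect_invoice ⊃ inform_request); since O(inspect_invoice), deontic closure gives O(inform_request).
Premise 4 is O(inform_request ⊃ log_out); since O(inform_request), deontic closure gives O(log_out).
So O(log_out) holds — log_out is obligatory. None of the other listed options is made obligatory by any chain of premises.

log_out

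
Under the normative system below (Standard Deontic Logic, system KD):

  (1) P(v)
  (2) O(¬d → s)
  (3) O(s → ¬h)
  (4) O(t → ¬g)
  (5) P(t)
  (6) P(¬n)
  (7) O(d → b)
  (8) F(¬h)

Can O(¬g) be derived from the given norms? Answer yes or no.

Premise 4 is O(t → ¬g), but O(t) is not derivable from the premises (the permission P(t) asserts only ¬O(¬t), not O(t)), so it does not yield O(¬g).
No other premise forces O(¬g). An ideal world satisfying every premise can still have ¬g false, so O(¬g) is not derivable.

No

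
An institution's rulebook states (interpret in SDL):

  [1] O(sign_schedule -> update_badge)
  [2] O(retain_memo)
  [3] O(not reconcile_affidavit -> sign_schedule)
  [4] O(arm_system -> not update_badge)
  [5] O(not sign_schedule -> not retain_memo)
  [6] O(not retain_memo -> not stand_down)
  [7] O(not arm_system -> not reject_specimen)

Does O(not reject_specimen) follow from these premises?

From premise 2 we have O(retain_memo).
Premise 5, O(not sign_schedule -> not retain_memo), contraposes to O(retain_memo -> sign_schedule); with O(retain_memo) we get O(sign_schedule).
Applying K to premise 1 (O(sign_schedule -> update_badge)) and O(sign_schedule) yields O(update_badge).
The contrapositive of premise 4 (O(arm_system -> not update_badge)) is O(update_badge -> not arm_system), and O(update_badge) is already established, so O(not arm_system).
Premise 7 is O(not arm_system -> not reject_specimen); since O(not arm_system), deontic closure gives O(not reject_specimen).
Premises 3, 6 do not contribute to this derivation.
So O(not reject_specimen) follows.

Yes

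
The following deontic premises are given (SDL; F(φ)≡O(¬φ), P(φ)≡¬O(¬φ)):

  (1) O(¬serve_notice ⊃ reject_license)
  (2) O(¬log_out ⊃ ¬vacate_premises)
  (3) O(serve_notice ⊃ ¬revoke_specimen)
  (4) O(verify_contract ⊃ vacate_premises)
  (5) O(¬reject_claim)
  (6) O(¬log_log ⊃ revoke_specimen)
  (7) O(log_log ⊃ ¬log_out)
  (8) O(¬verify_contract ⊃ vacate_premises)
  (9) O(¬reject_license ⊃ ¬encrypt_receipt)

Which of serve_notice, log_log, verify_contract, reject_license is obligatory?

Premises 4 and 8 are O(verify_contract ⊃ vacate_premises) and O(¬verify_contract ⊃ vacate_premises); every ideal world satisfies verify_contract or ¬verify_contract, so in either case vacate_premises holds — hence O(vacate_premises).
Premise 2, O(¬log_out ⊃ ¬vacate_premises), contraposes to O(vacate_premises ⊃ log_out); with O(vacate_premises) we get O(log_out).
Premise 7 is O(log_log ⊃ ¬log_out); contrapositively O(log_out ⊃ ¬log_log). Since O(log_out) holds, K gives O(¬log_log).
Applying K to premise 6 (O(¬log_log ⊃ revoke_specimen)) and O(¬log_log) yields O(revoke_specimen).
The contrapositive of premise 3 (O(serve_notice ⊃ ¬revoke_specimen)) is O(revoke_specimen ⊃ ¬serve_notice), and O(revoke_specimen) is already established, so O(¬serve_notice).
Premise 1 is O(¬serve_notice ⊃ reject_license); since O(¬serve_notice), deontic closure gives O(reject_license).
So O(reject_license) holds — reject_license is obligatory. None of the other listed options is made obligatory by any chain of premises.

reject_license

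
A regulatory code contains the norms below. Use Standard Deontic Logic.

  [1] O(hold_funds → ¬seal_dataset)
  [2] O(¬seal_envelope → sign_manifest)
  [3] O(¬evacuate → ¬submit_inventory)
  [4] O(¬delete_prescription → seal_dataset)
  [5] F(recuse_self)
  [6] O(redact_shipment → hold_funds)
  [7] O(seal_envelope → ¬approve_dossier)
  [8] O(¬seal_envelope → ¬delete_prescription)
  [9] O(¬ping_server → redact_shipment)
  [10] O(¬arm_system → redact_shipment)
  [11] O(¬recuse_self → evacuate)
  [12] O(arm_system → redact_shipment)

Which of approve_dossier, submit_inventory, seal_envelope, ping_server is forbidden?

By case analysis on arm_system: premise 12 gives O(arm_system → redact_shipment) and premise 10 gives O(¬arm_system → redact_shipment), so O(redact_shipment) either way.
From O(redact_shipment) and premise 6, O(redact_shipment → hold_funds), we obtain O(hold_funds).
From O(hold_funds) and premise 1, O(hold_funds → ¬seal_dataset), we obtain O(¬seal_dataset).
The contrapositive of premise 4 (O(¬delete_prescription → seal_dataset)) is O(¬seal_dataset → delete_prescription), and O(¬seal_dataset) is already established, so O(delete_prescription).
Premise 8, O(¬seal_envelope → ¬delete_prescription), contraposes to O(delete_prescription → seal_envelope); with O(delete_prescription) we get O(seal_envelope).
Applying K to premise 7 (O(seal_envelope → ¬approve_dossier)) and O(seal_envelope) yields O(¬approve_dossier).
So O(¬approve_dossier) holds, i.e. approve_dossier is forbidden. None of the other listed options is forbidden under the premises.

approve_dossier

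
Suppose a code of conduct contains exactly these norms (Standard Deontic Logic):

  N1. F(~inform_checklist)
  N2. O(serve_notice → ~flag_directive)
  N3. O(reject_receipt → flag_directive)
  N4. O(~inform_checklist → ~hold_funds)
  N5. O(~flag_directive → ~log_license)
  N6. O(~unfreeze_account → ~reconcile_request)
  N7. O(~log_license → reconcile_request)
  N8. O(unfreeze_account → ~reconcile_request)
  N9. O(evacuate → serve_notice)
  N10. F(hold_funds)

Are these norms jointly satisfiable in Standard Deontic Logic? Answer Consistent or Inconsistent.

Premise 4 is O(~inform_checklist → ~hold_funds); even if O(~hold_funds) held, inferring O(~inform_checklist) would be affirming the consequent — invalid.
So O(~inform_checklist) is not derivable, and the apparent clash with O(inform_checklist) does not arise.
A world satisfying every obligation exists (e.g. evacuate=false, flag_directive=true, hold_funds=false, inform_checklist=true, log_license=true, reconcile_request=false, reject_receipt=false, serve_notice=false, unfreeze_account=false); no atom is both obligatory and forbidden, so the set is consistent.

Consistent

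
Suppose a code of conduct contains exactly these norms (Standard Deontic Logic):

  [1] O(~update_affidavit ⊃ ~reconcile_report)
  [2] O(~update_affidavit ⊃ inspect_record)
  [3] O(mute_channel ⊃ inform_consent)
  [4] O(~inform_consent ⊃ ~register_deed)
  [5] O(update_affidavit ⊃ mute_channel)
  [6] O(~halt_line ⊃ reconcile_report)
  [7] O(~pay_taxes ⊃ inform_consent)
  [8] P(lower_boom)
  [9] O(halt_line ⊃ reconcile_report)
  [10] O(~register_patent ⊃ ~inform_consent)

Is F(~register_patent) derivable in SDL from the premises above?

Yes

Premises 6 and 9 are O(~halt_line ⊃ reconcile_report) and O(halt_line ⊃ reconcile_report); every ideal world satisfies ~halt_line or halt_line, so in either case reconcile_report holds — hence O(reconcile_report).
Premise 1, O(~update_affidavit ⊃ ~reconcile_report), contraposes to O(reconcile_report ⊃ update_affidavit); with O(reconcile_report) we get O(update_affidavit).
Applying K to premise 5 (O(update_affidavit ⊃ mute_channel)) and O(update_affidavit) yields O(mute_channel).
Applying K to premise 3 (O(mute_channel ⊃ inform_consent)) and O(mute_channel) yields O(inform_consent).
Premise 10, O(~register_patent ⊃ ~inform_consent), contraposes to O(inform_consent ⊃ register_patent); with O(inform_consent) we get O(register_patent).
Premises 2, 4, 7, 8 do not contribute to this derivation.
So O(register_patent) holds, i.e. F(~register_patent). The claim follows.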